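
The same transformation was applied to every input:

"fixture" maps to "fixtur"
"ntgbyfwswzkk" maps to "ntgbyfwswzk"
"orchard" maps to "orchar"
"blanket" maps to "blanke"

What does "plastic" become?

Each output is the input with this applied: delete the last character.
On "plastic" that produces "plasti".

plasti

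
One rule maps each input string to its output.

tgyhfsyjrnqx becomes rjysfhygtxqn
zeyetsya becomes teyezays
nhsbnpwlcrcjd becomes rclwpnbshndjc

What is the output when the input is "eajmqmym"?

qmjaemym

Rule — reverse the string, then move the first 3 characters to the end (rotate left by 3).
Starting from "eajmqmym": after the first operation, "mymqmjae"; after the second, "qmjaemym".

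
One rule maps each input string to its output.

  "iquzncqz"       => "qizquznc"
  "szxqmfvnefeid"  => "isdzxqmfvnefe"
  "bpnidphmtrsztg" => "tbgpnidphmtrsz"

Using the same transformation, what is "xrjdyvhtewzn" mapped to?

zxnrjdyvhtew

The pattern: swap the first and last characters, then move the last 2 characters to the front (rotate right by 2).
For "xrjdyvhtewzn", step one produces "nrjdyvhtewzx"; step two turns that into "zxnrjdyvhtew".
(Check on "bpnidphmtrsztg": → "gpnidphmtrsztb" → "tbgpnidphmtrsz" ✓)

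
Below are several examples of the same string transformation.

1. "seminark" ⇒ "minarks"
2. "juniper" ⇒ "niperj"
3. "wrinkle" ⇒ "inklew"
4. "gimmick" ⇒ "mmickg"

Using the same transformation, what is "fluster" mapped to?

Each output is the input with this applied: move the first character to the end, then delete the first character.
For "fluster", step one produces "lusterf"; step two turns that into "usterf".
(Check on "seminark": → "eminarks" → "minarks" ✓)

usterf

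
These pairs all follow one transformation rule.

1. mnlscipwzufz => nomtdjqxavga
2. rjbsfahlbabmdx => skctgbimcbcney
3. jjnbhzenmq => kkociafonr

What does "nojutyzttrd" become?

Rule — shift every letter 1 place forward in the alphabet (wrapping around).
For "nojutyzttrd" the result is "opkvuzauuse".

opkvuzauuse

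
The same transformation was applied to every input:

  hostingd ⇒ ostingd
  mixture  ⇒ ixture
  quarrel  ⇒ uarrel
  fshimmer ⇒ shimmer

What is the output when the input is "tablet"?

What's happening: delete the first character.
So "tablet" becomes "ablet".

ablet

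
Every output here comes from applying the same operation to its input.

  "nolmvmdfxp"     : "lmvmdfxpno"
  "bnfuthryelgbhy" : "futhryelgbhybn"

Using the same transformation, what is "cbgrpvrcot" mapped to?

grpvrcotcb

Rule — move the first 2 characters to the end (rotate left by 2).
For "cbgrpvrcot" the result is "grpvrcotcb".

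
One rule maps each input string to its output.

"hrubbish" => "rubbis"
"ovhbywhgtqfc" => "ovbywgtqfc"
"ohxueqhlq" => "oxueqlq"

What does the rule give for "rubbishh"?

The rule is to remove every "h".
For "rubbishh" the result is "rubbis".

rubbis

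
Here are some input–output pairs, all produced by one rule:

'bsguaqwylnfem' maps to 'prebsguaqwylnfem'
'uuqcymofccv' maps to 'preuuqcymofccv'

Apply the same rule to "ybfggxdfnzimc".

preybfggxdfnzimc

The rule is to prepend "pre".
Applying that to "ybfggxdfnzimc" gives "preybfggxdfnzimc".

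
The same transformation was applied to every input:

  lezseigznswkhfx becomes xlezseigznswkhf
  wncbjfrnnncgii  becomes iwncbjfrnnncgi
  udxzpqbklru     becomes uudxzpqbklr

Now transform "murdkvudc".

cmurdkvud

In each case the input is transformed by: move the last character to the front.
Doing the same to "murdkvudc": "cmurdkvud".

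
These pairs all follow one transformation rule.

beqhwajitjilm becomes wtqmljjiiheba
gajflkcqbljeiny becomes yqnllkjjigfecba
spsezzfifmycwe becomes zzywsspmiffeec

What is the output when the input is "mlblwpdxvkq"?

xwvqpmllkdb

The rule is to sort the characters into reverse alphabetical order.
So "mlblwpdxvkq" becomes "xwvqpmllkdb".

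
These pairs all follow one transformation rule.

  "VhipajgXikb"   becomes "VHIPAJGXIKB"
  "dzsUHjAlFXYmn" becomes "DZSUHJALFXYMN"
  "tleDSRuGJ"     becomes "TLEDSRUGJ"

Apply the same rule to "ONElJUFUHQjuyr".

ONELJUFUHQJUYR

In each case the input is transformed by: convert every letter to uppercase.
Doing the same to "ONElJUFUHQjuyr": "ONELJUFUHQJUYR".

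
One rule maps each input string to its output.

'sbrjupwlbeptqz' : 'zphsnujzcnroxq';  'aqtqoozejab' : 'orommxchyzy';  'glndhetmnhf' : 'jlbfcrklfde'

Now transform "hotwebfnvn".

The transformation: move the first character to the end, then shift every letter 2 places backward in the alphabet (wrapping around).
Applying both steps to "hotwebfnvn": "otwebfnvnh", then "mruczdltlf".

mruczdltlf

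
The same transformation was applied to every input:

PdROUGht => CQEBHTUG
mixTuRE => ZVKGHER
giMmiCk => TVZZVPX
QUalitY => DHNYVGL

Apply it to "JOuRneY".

The pattern: shift every letter 13 places forward in the alphabet (wrapping around) — i.e. ROT13, then convert every letter to uppercase.
"JOuRneY" → "WBhEarL" → "WBHEARL".

WBHEARL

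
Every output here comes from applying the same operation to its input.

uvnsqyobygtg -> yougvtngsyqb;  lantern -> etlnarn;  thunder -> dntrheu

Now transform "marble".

The pattern: take characters alternately from the front and the back (1st, last, 2nd, 2nd-last, ...), then move the last 2 characters to the front (rotate right by 2).
Applying that to "marble" gives "rbmeal".

rbmeal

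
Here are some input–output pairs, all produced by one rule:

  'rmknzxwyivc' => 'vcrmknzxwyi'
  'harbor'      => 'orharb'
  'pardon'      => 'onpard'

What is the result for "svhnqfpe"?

The pattern: move the last 2 characters to the front (rotate right by 2).
For "svhnqfpe" the result is "pesvhnqf".

pesvhnqf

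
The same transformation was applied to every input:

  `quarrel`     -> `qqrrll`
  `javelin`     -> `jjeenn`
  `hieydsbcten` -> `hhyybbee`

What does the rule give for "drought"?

dduutt

Rule — keep one character in every 3, starting at position 1 (positions 1st, 4th, 7th, ...), then double every character.
For "drought" the result is "dduutt".
(Check on "hieydsbcten": → "hybe" → "hhyybbee" ✓)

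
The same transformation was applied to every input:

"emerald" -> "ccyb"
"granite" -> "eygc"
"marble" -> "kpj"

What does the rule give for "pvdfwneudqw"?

nbucbu

The transformation: shift every letter 2 places backward in the alphabet (wrapping around), then keep every other character starting from the first (positions 1st, 3rd, 5th, ...).
Applying that to "pvdfwneudqw" gives "nbucbu".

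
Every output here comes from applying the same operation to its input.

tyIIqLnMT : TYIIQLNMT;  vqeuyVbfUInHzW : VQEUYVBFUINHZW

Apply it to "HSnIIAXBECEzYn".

HSNIIAXBECEZYN

Rule — convert every letter to uppercase.
"HSnIIAXBECEzYn" → "HSNIIAXBECEZYN".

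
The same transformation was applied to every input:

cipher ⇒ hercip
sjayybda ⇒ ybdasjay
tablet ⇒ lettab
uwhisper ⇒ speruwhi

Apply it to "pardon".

donpar

Rule — swap the front and back halves of the string.
Doing the same to "pardon": "donpar".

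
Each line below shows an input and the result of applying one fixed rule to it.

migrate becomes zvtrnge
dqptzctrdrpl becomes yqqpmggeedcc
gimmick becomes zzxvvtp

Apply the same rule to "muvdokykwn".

In each case the input is transformed by: shift every letter 13 places forward in the alphabet (wrapping around) — i.e. ROT13, then sort the characters into reverse alphabetical order.
So "muvdokykwn" becomes "zxxqljihba".

zxxqljihba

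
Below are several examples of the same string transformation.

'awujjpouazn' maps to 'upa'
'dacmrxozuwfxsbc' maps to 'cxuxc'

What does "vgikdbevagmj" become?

ibaj

In each case the input is transformed by: keep one character in every 3, starting at position 3 (positions 3rd, 6th, 9th, ...).
"vgikdbevagmj" → "ibaj".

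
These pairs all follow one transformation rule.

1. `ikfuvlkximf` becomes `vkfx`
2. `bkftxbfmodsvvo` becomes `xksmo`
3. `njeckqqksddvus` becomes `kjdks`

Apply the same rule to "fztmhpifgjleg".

Looking at the pairs, the operation is to keep one character in every 3, starting at position 2 (positions 2nd, 5th, 8th, ...), then swap each adjacent pair of characters (1↔2, 3↔4, ...).
On "fztmhpifgjleg": the first step gives "zhfl", and the second then gives "hzlf".
(Check on "njeckqqksddvus": → "jkkds" → "kjdks" ✓)

hzlf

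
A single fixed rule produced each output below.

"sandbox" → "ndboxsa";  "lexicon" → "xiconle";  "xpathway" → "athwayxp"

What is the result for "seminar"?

In each case the input is transformed by: move the first 2 characters to the end (rotate left by 2).
For "seminar" the result is "minarse".

minarse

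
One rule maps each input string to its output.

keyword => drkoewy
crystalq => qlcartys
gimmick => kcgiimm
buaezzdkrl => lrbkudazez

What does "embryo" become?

oyermb

The pattern: move the last character to the front, then take characters alternately from the front and the back (1st, last, 2nd, 2nd-last, ...).
"embryo" → "oembry" → "oyermb".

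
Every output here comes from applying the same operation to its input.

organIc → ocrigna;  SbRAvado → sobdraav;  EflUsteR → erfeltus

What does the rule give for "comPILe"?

Rule — take characters alternately from the front and the back (1st, last, 2nd, 2nd-last, ...), then convert every letter to lowercase.
On "comPILe": the first step gives "ceoLmIP", and the second then gives "ceolmip".

ceolmip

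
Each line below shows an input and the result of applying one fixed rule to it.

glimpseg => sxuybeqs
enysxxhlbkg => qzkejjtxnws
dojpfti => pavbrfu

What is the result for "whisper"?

ituebqd

In each case the input is transformed by: shift every letter 12 places forward in the alphabet (wrapping around).
Doing the same to "whisper": "ituebqd".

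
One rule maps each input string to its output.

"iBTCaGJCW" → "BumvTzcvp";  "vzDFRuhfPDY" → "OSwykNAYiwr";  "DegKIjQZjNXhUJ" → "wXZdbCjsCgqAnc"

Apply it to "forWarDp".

Rule — shift every letter 7 places backward in the alphabet (wrapping around), then flip the case of every letter.
So "forWarDp" becomes "YHKpTKwI".

YHKpTKwI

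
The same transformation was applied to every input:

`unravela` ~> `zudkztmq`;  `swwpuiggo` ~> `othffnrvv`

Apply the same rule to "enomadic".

lzchbdmn

The pattern: move the first 3 characters to the end (rotate left by 3), then shift every letter 1 place backward in the alphabet (wrapping around).
For "enomadic", step one produces "madiceno"; step two turns that into "lzchbdmn".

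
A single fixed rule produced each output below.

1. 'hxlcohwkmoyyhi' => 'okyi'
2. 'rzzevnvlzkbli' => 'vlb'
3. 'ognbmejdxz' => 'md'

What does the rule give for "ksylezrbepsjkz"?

The rule is to delete the first 3 characters, then keep one character in every 3, starting at position 2 (positions 2nd, 5th, 8th, ...).
"ksylezrbepsjkz" → "lezrbepsjkz" → "ebsz".

ebsz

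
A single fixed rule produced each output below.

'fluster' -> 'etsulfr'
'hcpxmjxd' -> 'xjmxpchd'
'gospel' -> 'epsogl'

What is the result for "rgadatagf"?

The rule is to move the last character to the front, then reverse the string.
On "rgadatagf": the first step gives "frgadatag", and the second then gives "gatadagrf".
(Check on "gospel": → "lgospe" → "epsogl" ✓)

gatadagrf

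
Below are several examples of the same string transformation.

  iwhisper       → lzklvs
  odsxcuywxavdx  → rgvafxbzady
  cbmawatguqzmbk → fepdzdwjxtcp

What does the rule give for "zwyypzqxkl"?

The rule is to delete the last 2 characters, then shift every letter 3 places forward in the alphabet (wrapping around).
"zwyypzqxkl" → "zwyypzqx" → "czbbscta".

czbbscta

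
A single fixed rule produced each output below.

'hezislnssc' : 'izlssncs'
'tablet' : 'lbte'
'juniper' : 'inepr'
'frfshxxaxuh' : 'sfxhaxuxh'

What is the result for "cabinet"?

ibent

Rule — delete the first 2 characters, then swap each adjacent pair of characters (1↔2, 3↔4, ...).
Starting from "cabinet": after the first operation, "binet"; after the second, "ibent".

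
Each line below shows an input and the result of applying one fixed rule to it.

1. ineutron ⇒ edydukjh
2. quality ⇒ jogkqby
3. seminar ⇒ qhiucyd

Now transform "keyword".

Each output is the input with this applied: shift every letter 10 places backward in the alphabet (wrapping around), then move the last 2 characters to the front (rotate right by 2).
Applying both steps to "keyword": "auomeht", then "htauome".

htauome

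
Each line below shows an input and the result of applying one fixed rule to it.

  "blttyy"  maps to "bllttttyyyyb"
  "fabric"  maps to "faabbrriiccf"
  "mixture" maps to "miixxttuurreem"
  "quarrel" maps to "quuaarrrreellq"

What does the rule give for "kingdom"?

kiinnggddoommk

The transformation: double every character, then move the first character to the end.
"kingdom" → "kkiinnggddoomm" → "kiinnggddoommk".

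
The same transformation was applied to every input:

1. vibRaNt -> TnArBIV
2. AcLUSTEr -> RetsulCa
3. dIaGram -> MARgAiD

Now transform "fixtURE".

eruTXIF

The pattern: reverse the string, then flip the case of every letter.
Starting from "fixtURE": after the first operation, "ERUtxif"; after the second, "eruTXIF".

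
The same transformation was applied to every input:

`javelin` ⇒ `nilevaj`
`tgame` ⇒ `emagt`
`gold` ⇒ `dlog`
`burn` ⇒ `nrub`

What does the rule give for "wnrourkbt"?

tbkruornw

In each case the input is transformed by: reverse the string.
"wnrourkbt" → "tbkruornw".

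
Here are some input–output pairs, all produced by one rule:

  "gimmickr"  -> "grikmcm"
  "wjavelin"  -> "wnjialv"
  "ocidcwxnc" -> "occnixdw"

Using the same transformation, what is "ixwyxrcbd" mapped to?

What's happening: take characters alternately from the front and the back (1st, last, 2nd, 2nd-last, ...), then delete the last character.
Starting from "ixwyxrcbd": after the first operation, "idxbwcyrx"; after the second, "idxbwcyr".

idxbwcyr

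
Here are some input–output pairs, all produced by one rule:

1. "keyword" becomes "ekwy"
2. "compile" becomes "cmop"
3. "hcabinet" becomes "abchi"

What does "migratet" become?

What's happening: delete the last 3 characters, then sort the characters into alphabetical order.
"migratet" → "migra" → "agimr".
(Check on "hcabinet": → "hcabi" → "abchi" ✓)

agimr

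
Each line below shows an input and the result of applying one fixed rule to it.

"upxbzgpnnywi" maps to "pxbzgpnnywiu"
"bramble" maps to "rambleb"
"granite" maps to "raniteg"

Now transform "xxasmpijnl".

The transformation: move the first character to the end.
Doing the same to "xxasmpijnl": "xasmpijnlx".

xasmpijnlx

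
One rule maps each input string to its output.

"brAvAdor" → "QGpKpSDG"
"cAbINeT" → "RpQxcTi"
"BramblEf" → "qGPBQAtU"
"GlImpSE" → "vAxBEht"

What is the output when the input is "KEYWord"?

ztnlDGS

Rule — shift every letter 11 places backward in the alphabet (wrapping around), then flip the case of every letter.
So "KEYWord" becomes "ztnlDGS".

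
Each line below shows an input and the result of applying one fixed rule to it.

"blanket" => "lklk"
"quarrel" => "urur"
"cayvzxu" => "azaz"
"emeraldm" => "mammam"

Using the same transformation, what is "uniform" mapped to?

In each case the input is transformed by: keep one character in every 3, starting at position 2 (positions 2nd, 5th, 8th, ...), then write the whole string twice.
So "uniform" becomes "nono".

nono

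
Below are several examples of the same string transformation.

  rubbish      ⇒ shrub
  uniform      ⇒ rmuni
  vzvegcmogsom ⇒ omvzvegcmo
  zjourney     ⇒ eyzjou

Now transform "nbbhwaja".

The rule is to move the last 2 characters to the front (rotate right by 2), then delete the last 2 characters.
"nbbhwaja" → "janbbhwa" → "janbbh".

janbbh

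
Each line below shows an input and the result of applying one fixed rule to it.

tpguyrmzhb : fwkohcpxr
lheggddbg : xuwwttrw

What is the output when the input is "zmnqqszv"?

Rule — shift every letter 10 places backward in the alphabet (wrapping around), then delete the first character.
Starting from "zmnqqszv": after the first operation, "pcdggipl"; after the second, "cdggipl".

cdggipl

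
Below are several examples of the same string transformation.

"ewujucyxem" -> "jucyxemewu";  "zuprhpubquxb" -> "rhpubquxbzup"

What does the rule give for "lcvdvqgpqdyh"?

In each case the input is transformed by: move the first 3 characters to the end (rotate left by 3).
"lcvdvqgpqdyh" → "dvqgpqdyhlcv".

dvqgpqdyhlcv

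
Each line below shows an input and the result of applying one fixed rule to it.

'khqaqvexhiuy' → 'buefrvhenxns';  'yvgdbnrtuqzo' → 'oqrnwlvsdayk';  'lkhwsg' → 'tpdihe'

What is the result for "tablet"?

ibqqxy

The transformation: swap the front and back halves of the string, then shift every letter 3 places backward in the alphabet (wrapping around).
On "tablet": the first step gives "lettab", and the second then gives "ibqqxy".
(Check on "yvgdbnrtuqzo": → "rtuqzoyvgdbn" → "oqrnwlvsdayk" ✓)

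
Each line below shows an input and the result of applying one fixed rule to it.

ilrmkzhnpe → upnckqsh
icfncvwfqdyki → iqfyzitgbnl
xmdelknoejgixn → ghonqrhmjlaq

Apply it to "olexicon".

Each output is the input with this applied: delete the first 2 characters, then shift every letter 3 places forward in the alphabet (wrapping around).
Working it through for "olexicon": intermediate "exicon", final "halfrq".

halfrq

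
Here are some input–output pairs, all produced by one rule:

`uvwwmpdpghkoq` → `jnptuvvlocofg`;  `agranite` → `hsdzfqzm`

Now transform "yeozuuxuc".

Looking at the pairs, the operation is to move the last 3 characters to the front (rotate right by 3), then shift every letter 1 place backward in the alphabet (wrapping around).
Working it through for "yeozuuxuc": intermediate "xucyeozuu", final "wtbxdnytt".

wtbxdnytt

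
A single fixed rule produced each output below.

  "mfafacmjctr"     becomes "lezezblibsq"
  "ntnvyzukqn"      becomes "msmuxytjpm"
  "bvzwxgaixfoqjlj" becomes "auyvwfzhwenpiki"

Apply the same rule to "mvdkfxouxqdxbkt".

Looking at the pairs, the operation is to shift every letter 1 place backward in the alphabet (wrapping around).
So "mvdkfxouxqdxbkt" becomes "lucjewntwpcwajs".

lucjewntwpcwajs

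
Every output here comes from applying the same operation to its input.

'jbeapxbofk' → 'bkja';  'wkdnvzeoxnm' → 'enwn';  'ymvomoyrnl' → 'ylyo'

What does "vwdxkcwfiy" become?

wyvx

The rule is to keep one character in every 3, starting at position 1 (positions 1st, 4th, 7th, ...), then move the last 2 characters to the front (rotate right by 2).
"vwdxkcwfiy" → "wyvx".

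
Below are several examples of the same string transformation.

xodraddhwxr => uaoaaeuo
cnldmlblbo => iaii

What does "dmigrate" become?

In each case the input is transformed by: shift every letter 3 places backward in the alphabet (wrapping around), then keep only the vowels.
On "dmigrate": the first step gives "ajfdoxqb", and the second then gives "ao".

ao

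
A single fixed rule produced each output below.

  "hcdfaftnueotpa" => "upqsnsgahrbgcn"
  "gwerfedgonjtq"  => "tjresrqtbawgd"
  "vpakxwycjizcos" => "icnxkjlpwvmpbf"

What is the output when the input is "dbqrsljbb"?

qodefywoo

The pattern: shift every letter 13 places forward in the alphabet (wrapping around) — i.e. ROT13.
Applying that to "dbqrsljbb" gives "qodefywoo".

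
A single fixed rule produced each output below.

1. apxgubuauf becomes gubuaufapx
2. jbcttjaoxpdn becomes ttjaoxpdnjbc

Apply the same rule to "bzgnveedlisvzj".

nveedlisvzjbzg

In each case the input is transformed by: move the first 3 characters to the end (rotate left by 3).
Doing the same to "bzgnveedlisvzj": "nveedlisvzjbzg".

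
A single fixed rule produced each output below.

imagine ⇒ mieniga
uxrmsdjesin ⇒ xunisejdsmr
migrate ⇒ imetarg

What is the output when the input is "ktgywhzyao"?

tkoayzhwyg

Each output is the input with this applied: move the first 2 characters to the end (rotate left by 2), then reverse the string.
"ktgywhzyao" → "tkoayzhwyg".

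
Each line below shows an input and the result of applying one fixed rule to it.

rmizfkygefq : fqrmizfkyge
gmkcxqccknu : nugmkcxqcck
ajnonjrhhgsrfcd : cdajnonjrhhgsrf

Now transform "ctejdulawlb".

The rule is to move the last 2 characters to the front (rotate right by 2).
Applying that to "ctejdulawlb" gives "lbctejdulaw".

lbctejdulaw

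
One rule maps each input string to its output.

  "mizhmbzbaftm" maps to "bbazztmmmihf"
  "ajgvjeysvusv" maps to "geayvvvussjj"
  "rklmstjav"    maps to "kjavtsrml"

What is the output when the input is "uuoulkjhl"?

kjhuuuoll

Each output is the input with this applied: sort the characters into reverse alphabetical order, then move the last 3 characters to the front (rotate right by 3).
So "uuoulkjhl" becomes "kjhuuuoll".
(Check on "mizhmbzbaftm": → "zztmmmihfbba" → "bbazztmmmihf" ✓)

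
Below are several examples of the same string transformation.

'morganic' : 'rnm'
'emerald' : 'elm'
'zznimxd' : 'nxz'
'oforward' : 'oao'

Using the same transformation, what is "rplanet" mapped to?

Rule — move the first 2 characters to the end (rotate left by 2), then keep one character in every 3, starting at position 1 (positions 1st, 4th, 7th, ...).
For "rplanet", step one produces "lanetrp"; step two turns that into "lep".

lep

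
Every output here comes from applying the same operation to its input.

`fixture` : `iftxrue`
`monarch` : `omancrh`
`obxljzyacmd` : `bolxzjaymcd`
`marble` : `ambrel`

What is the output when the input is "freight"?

rfiehgt

What's happening: swap each adjacent pair of characters (1↔2, 3↔4, ...).
Doing the same to "freight": "rfiehgt".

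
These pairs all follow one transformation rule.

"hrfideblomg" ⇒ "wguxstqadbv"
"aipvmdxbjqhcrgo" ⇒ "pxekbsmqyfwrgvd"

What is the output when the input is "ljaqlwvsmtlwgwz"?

aypfalkhbialvlo

What's happening: shift every letter 11 places backward in the alphabet (wrapping around).
For "ljaqlwvsmtlwgwz" the result is "aypfalkhbialvlo".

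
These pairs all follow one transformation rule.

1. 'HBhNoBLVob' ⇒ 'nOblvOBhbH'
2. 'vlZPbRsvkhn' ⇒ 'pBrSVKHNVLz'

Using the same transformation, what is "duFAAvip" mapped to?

The transformation: flip the case of every letter, then move the first 3 characters to the end (rotate left by 3).
Working it through for "duFAAvip": intermediate "DUfaaVIP", final "aaVIPDUf".

aaVIPDUf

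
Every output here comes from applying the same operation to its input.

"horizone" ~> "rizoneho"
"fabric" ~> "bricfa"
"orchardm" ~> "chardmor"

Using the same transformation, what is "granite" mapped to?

Rule — move the first 2 characters to the end (rotate left by 2).
Doing the same to "granite": "anitegr".

anitegr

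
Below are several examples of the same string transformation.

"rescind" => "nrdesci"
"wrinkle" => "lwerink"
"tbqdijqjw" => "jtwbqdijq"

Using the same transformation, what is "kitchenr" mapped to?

Rule — swap the first and last characters, then move the last 2 characters to the front (rotate right by 2).
For "kitchenr" the result is "nkritche".

nkritche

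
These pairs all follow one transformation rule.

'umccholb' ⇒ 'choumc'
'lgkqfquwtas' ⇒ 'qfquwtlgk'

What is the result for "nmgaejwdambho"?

aejwdambnmg

Looking at the pairs, the operation is to delete the last 2 characters, then move the first 3 characters to the end (rotate left by 3).
Working it through for "nmgaejwdambho": intermediate "nmgaejwdamb", final "aejwdambnmg".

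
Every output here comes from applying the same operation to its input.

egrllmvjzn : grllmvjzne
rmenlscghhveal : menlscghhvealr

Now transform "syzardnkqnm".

yzardnkqnms

Looking at the pairs, the operation is to move the first character to the end.
So "syzardnkqnm" becomes "yzardnkqnms".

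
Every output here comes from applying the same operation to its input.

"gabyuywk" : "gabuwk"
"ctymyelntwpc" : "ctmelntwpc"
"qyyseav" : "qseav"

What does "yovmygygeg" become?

ovmggeg

Rule — remove every "y".
So "yovmygygeg" becomes "ovmggeg".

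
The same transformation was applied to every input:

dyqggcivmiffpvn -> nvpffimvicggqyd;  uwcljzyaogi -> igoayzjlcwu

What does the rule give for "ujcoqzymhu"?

What's happening: reverse the string.
So "ujcoqzymhu" becomes "uhmyzqocju".

uhmyzqocju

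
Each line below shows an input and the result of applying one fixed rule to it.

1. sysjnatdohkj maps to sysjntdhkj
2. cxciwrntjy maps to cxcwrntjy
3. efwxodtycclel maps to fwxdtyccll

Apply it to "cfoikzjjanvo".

cfkzjjnv

Each output is the input with this applied: remove every vowel.
Doing the same to "cfoikzjjanvo": "cfkzjjnv".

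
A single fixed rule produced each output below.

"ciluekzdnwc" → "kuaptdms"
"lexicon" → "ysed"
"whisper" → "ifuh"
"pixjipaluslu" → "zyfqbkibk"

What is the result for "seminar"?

ydqh

Rule — delete the first 3 characters, then shift every letter 10 places backward in the alphabet (wrapping around).
For "seminar", step one produces "inar"; step two turns that into "ydqh".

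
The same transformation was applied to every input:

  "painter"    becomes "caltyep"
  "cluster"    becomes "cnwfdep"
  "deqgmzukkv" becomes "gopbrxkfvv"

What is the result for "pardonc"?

The transformation: move the last character to the front, then shift every letter 11 places forward in the alphabet (wrapping around).
For "pardonc", step one produces "cpardon"; step two turns that into "nalcozy".

nalcozy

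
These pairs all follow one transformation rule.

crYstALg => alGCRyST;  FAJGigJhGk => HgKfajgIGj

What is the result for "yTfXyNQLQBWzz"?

wZZYtFxYnqlqb

Rule — move the last 3 characters to the front (rotate right by 3), then flip the case of every letter.
Working it through for "yTfXyNQLQBWzz": intermediate "WzzyTfXyNQLQB", final "wZZYtFxYnqlqb".
(Check on "FAJGigJhGk": → "hGkFAJGigJ" → "HgKfajgIGj" ✓)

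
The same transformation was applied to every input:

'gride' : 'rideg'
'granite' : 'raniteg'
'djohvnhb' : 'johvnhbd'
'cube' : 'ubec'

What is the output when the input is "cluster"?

lusterc

Rule — move the first character to the end.
For "cluster" the result is "lusterc".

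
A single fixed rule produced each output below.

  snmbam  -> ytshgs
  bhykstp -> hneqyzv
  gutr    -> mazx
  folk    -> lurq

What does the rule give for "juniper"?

In each case the input is transformed by: shift every letter 6 places forward in the alphabet (wrapping around).
Doing the same to "juniper": "patovkx".

patovkx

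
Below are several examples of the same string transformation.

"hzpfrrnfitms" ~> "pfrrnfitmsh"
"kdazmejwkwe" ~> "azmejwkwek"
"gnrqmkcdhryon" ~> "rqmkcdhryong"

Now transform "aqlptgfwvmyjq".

lptgfwvmyjqa

In each case the input is transformed by: move the first character to the end, then delete the first character.
On "aqlptgfwvmyjq": the first step gives "qlptgfwvmyjqa", and the second then gives "lptgfwvmyjqa".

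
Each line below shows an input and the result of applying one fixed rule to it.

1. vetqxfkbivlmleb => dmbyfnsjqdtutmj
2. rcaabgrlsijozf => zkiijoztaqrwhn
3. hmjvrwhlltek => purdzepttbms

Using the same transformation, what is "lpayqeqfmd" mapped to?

Looking at the pairs, the operation is to shift every letter 8 places forward in the alphabet (wrapping around).
"lpayqeqfmd" → "txigymynul".

txigymynul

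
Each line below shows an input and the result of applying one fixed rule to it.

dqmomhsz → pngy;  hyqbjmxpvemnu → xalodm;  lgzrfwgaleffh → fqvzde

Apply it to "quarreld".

In each case the input is transformed by: shift every letter 1 place backward in the alphabet (wrapping around), then keep every other character starting from the second (positions 2nd, 4th, 6th, ...).
Starting from "quarreld": after the first operation, "ptzqqdkc"; after the second, "tqdc".

tqdc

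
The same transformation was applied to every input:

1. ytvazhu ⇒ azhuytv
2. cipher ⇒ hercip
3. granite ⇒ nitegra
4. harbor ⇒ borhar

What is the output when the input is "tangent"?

Looking at the pairs, the operation is to move the first 3 characters to the end (rotate left by 3).
"tangent" → "genttan".

genttan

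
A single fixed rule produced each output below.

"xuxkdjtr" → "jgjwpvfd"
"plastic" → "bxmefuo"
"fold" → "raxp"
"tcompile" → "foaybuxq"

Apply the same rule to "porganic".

In each case the input is transformed by: shift every letter 12 places forward in the alphabet (wrapping around).
On "porganic" that produces "badsmzuo".

badsmzuo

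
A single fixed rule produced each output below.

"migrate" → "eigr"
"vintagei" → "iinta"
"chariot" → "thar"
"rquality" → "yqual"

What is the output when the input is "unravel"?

Looking at the pairs, the operation is to swap the first and last characters, then delete the last 3 characters.
Applying both steps to "unravel": "lnraveu", then "lnra".

lnra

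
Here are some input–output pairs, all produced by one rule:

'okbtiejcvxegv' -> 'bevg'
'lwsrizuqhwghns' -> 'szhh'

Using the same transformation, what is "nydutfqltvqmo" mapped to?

The pattern: keep one character in every 3, starting at position 3 (positions 3rd, 6th, 9th, ...).
On "nydutfqltvqmo" that produces "dftm".

dftm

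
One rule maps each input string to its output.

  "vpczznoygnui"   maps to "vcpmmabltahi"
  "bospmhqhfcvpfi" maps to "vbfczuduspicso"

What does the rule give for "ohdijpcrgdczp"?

The transformation: swap the first and last characters, then shift every letter 13 places forward in the alphabet (wrapping around) — i.e. ROT13.
Starting from "ohdijpcrgdczp": after the first operation, "phdijpcrgdczo"; after the second, "cuqvwcpetqpmb".

cuqvwcpetqpmb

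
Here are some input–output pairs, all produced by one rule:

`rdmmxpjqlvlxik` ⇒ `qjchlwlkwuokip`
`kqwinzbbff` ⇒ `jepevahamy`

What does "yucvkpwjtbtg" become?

xftsbausjiov

What's happening: shift every letter 1 place backward in the alphabet (wrapping around), then take characters alternately from the front and the back (1st, last, 2nd, 2nd-last, ...).
On "yucvkpwjtbtg" that produces "xftsbausjiov".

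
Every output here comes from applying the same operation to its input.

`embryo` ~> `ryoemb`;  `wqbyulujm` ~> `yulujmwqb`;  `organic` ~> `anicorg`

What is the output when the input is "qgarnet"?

rnetqga

In each case the input is transformed by: move the first 3 characters to the end (rotate left by 3).
On "qgarnet" that produces "rnetqga".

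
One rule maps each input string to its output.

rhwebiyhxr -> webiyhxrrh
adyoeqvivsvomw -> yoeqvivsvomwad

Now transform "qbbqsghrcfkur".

bqsghrcfkurqb

The transformation: move the first 2 characters to the end (rotate left by 2).
Applying that to "qbbqsghrcfkur" gives "bqsghrcfkurqb".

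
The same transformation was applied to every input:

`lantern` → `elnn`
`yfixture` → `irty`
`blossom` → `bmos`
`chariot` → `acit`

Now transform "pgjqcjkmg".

Looking at the pairs, the operation is to keep every other character starting from the first (positions 1st, 3rd, 5th, ...), then sort the characters into alphabetical order.
So "pgjqcjkmg" becomes "cgjkp".

cgjkp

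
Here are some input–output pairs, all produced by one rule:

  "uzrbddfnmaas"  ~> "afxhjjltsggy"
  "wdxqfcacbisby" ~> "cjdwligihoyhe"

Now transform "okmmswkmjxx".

The pattern: shift every letter 6 places forward in the alphabet (wrapping around).
On "okmmswkmjxx" that produces "uqssycqspdd".

uqssycqspdd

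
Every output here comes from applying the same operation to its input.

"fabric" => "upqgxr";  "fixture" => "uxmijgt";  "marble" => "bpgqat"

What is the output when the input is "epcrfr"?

tergug

The pattern: shift every letter 11 places backward in the alphabet (wrapping around).
Applying that to "epcrfr" gives "tergug".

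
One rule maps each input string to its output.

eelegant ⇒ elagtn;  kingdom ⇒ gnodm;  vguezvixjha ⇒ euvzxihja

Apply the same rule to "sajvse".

vjes

What's happening: delete the first 2 characters, then swap each adjacent pair of characters (1↔2, 3↔4, ...).
Starting from "sajvse": after the first operation, "jvse"; after the second, "vjes".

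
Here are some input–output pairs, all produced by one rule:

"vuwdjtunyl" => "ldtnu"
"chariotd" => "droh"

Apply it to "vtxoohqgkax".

The rule is to keep every other character starting from the second (positions 2nd, 4th, 6th, ...), then swap the first and last characters.
Applying both steps to "vtxoohqgkax": "tohga", then "aohgt".

aohgt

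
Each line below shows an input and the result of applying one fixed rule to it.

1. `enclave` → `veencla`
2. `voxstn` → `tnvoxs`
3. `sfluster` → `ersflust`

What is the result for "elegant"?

ntelega

The pattern: move the last 2 characters to the front (rotate right by 2).
"elegant" → "ntelega".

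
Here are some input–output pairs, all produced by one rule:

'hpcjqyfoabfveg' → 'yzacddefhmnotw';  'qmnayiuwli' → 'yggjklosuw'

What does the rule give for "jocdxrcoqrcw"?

aaabhmmoppuv

Looking at the pairs, the operation is to sort the characters into alphabetical order, then shift every letter 2 places backward in the alphabet (wrapping around).
"jocdxrcoqrcw" → "cccdjooqrrwx" → "aaabhmmoppuv".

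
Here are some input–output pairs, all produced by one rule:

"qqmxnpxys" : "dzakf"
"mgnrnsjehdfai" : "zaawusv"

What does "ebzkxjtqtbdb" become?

rmkggq

In each case the input is transformed by: shift every letter 13 places forward in the alphabet (wrapping around) — i.e. ROT13, then keep every other character starting from the first (positions 1st, 3rd, 5th, ...).
For "ebzkxjtqtbdb", step one produces "romxkwgdgoqo"; step two turns that into "rmkggq".
(Check on "qqmxnpxys": → "ddzkacklf" → "dzakf" ✓)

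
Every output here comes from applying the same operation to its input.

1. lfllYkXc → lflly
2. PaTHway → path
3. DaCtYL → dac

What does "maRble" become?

mar

The pattern: delete the last 3 characters, then convert every letter to lowercase.
"maRble" → "maR" → "mar".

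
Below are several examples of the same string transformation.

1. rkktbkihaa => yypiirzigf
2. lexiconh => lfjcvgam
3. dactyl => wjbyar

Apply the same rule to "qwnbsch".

afoulzq

The transformation: shift every letter 2 places backward in the alphabet (wrapping around), then move the last 2 characters to the front (rotate right by 2).
For "qwnbsch", step one produces "oulzqaf"; step two turns that into "afoulzq".
(Check on "lexiconh": → "jcvgamlf" → "lfjcvgam" ✓)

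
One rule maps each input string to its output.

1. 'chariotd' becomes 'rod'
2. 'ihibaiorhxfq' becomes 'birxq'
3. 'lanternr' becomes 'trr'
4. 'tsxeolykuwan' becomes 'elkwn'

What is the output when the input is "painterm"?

The rule is to delete the first 3 characters, then keep every other character starting from the first (positions 1st, 3rd, 5th, ...).
Starting from "painterm": after the first operation, "nterm"; after the second, "nem".

nem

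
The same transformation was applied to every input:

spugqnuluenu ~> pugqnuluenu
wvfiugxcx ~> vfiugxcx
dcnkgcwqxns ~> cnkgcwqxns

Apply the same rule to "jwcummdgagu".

The rule is to delete the first character.
"jwcummdgagu" → "wcummdgagu".

wcummdgagu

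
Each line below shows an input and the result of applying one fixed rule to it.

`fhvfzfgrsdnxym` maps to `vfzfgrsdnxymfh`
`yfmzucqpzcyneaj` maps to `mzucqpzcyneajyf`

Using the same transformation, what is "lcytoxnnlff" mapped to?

What's happening: move the first 2 characters to the end (rotate left by 2).
So "lcytoxnnlff" becomes "ytoxnnlfflc".

ytoxnnlfflc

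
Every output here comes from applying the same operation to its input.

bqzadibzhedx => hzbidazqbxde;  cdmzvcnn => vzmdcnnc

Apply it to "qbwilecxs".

eliwbqsxc

What's happening: reverse the string, then move the first 3 characters to the end (rotate left by 3).
Starting from "qbwilecxs": after the first operation, "sxceliwbq"; after the second, "eliwbqsxc".
(Check on "cdmzvcnn": → "nncvzmdc" → "vzmdcnnc" ✓)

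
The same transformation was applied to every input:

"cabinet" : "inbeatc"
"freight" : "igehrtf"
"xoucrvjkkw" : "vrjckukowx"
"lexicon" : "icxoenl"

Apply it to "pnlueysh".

The transformation: take characters alternately from the front and the back (1st, last, 2nd, 2nd-last, ...), then reverse the string.
Starting from "pnlueysh": after the first operation, "phnslyue"; after the second, "euylsnhp".

euylsnhp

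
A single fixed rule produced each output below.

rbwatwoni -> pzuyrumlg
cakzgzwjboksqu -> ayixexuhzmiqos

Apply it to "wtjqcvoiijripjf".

urhoatmgghpgnhd

Each output is the input with this applied: shift every letter 2 places backward in the alphabet (wrapping around).
"wtjqcvoiijripjf" → "urhoatmgghpgnhd".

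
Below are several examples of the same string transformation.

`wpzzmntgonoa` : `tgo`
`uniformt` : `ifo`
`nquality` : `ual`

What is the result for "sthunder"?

hun

Looking at the pairs, the operation is to move the last 3 characters to the front (rotate right by 3), then keep only the last 3 characters.
"sthunder" → "dersthun" → "hun".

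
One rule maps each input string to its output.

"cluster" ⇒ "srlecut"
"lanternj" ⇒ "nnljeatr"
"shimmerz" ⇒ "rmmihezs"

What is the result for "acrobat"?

ocbaatr

The pattern: sort the characters into reverse alphabetical order, then move the first 2 characters to the end (rotate left by 2).
Working it through for "acrobat": intermediate "trocbaa", final "ocbaatr".
(Check on "cluster": → "utsrlec" → "srlecut" ✓)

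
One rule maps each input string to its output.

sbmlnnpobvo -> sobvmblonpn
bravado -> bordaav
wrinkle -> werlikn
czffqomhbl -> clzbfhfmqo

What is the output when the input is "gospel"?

gloesp

The transformation: take characters alternately from the front and the back (1st, last, 2nd, 2nd-last, ...).
Doing the same to "gospel": "gloesp".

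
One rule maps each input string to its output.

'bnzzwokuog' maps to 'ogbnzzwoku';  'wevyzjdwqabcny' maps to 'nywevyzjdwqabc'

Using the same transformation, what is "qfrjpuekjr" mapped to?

Rule — move the last 2 characters to the front (rotate right by 2).
On "qfrjpuekjr" that produces "jrqfrjpuek".

jrqfrjpuek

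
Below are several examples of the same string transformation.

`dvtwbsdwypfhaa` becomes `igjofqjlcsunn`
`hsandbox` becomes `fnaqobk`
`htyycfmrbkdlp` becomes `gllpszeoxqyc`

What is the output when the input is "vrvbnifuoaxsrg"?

What's happening: shift every letter 13 places forward in the alphabet (wrapping around) — i.e. ROT13, then delete the first character.
Working it through for "vrvbnifuoaxsrg": intermediate "ieioavshbnkfet", final "eioavshbnkfet".
(Check on "hsandbox": → "ufnaqobk" → "fnaqobk" ✓)

eioavshbnkfet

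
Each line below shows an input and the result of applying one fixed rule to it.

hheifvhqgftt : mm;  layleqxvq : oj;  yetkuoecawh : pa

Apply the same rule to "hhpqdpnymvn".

og

Each output is the input with this applied: shift every letter 7 places backward in the alphabet (wrapping around), then keep only the last 2 characters.
"hhpqdpnymvn" → "aaijwigrfog" → "og".
(Check on "yetkuoecawh": → "rxmdnhxvtpa" → "pa" ✓)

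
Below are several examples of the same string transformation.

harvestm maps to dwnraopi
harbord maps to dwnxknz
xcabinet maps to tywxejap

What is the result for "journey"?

fkqnjau

In each case the input is transformed by: shift every letter 4 places backward in the alphabet (wrapping around).
So "journey" becomes "fkqnjau".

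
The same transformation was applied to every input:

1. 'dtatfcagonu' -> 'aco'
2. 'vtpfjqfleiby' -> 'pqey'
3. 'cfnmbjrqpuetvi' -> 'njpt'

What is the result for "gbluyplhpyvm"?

lppm

Rule — keep one character in every 3, starting at position 3 (positions 3rd, 6th, 9th, ...).
For "gbluyplhpyvm" the result is "lppm".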